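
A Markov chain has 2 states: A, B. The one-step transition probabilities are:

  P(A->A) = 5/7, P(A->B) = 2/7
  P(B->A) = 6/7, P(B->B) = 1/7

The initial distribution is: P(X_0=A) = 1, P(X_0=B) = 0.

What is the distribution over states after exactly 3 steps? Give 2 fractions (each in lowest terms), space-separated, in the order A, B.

Answer: 257/343 86/343

Derivation:
Propagating the distribution step by step (d_{t+1} = d_t * P):
d_0 = (A=1, B=0)
  d_1[A] = 1*5/7 + 0*6/7 = 5/7
  d_1[B] = 1*2/7 + 0*1/7 = 2/7
d_1 = (A=5/7, B=2/7)
  d_2[A] = 5/7*5/7 + 2/7*6/7 = 37/49
  d_2[B] = 5/7*2/7 + 2/7*1/7 = 12/49
d_2 = (A=37/49, B=12/49)
  d_3[A] = 37/49*5/7 + 12/49*6/7 = 257/343
  d_3[B] = 37/49*2/7 + 12/49*1/7 = 86/343
d_3 = (A=257/343, B=86/343)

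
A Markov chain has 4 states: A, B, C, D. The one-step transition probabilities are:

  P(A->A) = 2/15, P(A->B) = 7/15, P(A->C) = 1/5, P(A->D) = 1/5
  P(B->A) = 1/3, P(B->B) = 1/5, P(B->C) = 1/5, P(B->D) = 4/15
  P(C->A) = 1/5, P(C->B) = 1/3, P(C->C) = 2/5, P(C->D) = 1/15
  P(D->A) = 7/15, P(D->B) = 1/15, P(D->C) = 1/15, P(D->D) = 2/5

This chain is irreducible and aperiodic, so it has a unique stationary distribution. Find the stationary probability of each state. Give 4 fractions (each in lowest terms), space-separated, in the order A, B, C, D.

The stationary distribution satisfies pi = pi * P, i.e.:
  pi_A = 2/15*pi_A + 1/3*pi_B + 1/5*pi_C + 7/15*pi_D
  pi_B = 7/15*pi_A + 1/5*pi_B + 1/3*pi_C + 1/15*pi_D
  pi_C = 1/5*pi_A + 1/5*pi_B + 2/5*pi_C + 1/15*pi_D
  pi_D = 1/5*pi_A + 4/15*pi_B + 1/15*pi_C + 2/5*pi_D
with normalization: pi_A + pi_B + pi_C + pi_D = 1.

Using the first 3 balance equations plus normalization, the linear system A*pi = b is:
  [-13/15, 1/3, 1/5, 7/15] . pi = 0
  [7/15, -4/5, 1/3, 1/15] . pi = 0
  [1/5, 1/5, -3/5, 1/15] . pi = 0
  [1, 1, 1, 1] . pi = 1

Solving yields:
  pi_A = 383/1364
  pi_B = 185/682
  pi_C = 287/1364
  pi_D = 81/341

Verification (pi * P):
  383/1364*2/15 + 185/682*1/3 + 287/1364*1/5 + 81/341*7/15 = 383/1364 = pi_A  (ok)
  383/1364*7/15 + 185/682*1/5 + 287/1364*1/3 + 81/341*1/15 = 185/682 = pi_B  (ok)
  383/1364*1/5 + 185/682*1/5 + 287/1364*2/5 + 81/341*1/15 = 287/1364 = pi_C  (ok)
  383/1364*1/5 + 185/682*4/15 + 287/1364*1/15 + 81/341*2/5 = 81/341 = pi_D  (ok)

Answer: 383/1364 185/682 287/1364 81/341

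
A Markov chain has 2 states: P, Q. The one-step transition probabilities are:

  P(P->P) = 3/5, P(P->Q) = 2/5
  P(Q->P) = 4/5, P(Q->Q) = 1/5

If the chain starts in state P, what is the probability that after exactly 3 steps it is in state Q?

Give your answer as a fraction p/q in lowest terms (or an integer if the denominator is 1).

Computing P^3 by repeated multiplication:
P^1 =
  P: [3/5, 2/5]
  Q: [4/5, 1/5]
P^2 =
  P: [17/25, 8/25]
  Q: [16/25, 9/25]
P^3 =
  P: [83/125, 42/125]
  Q: [84/125, 41/125]

(P^3)[P -> Q] = 42/125

Answer: 42/125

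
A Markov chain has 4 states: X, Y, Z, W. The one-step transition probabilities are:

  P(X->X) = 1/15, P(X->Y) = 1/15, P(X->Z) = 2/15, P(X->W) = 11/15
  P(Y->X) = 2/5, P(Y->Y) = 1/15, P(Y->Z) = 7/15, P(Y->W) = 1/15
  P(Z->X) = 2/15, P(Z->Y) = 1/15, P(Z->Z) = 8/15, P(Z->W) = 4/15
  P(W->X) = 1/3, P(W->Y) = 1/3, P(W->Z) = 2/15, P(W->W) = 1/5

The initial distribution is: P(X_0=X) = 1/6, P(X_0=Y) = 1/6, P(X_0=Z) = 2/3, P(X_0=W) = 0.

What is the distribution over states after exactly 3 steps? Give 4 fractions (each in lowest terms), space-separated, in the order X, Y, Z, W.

Propagating the distribution step by step (d_{t+1} = d_t * P):
d_0 = (X=1/6, Y=1/6, Z=2/3, W=0)
  d_1[X] = 1/6*1/15 + 1/6*2/5 + 2/3*2/15 + 0*1/3 = 1/6
  d_1[Y] = 1/6*1/15 + 1/6*1/15 + 2/3*1/15 + 0*1/3 = 1/15
  d_1[Z] = 1/6*2/15 + 1/6*7/15 + 2/3*8/15 + 0*2/15 = 41/90
  d_1[W] = 1/6*11/15 + 1/6*1/15 + 2/3*4/15 + 0*1/5 = 14/45
d_1 = (X=1/6, Y=1/15, Z=41/90, W=14/45)
  d_2[X] = 1/6*1/15 + 1/15*2/5 + 41/90*2/15 + 14/45*1/3 = 91/450
  d_2[Y] = 1/6*1/15 + 1/15*1/15 + 41/90*1/15 + 14/45*1/3 = 101/675
  d_2[Z] = 1/6*2/15 + 1/15*7/15 + 41/90*8/15 + 14/45*2/15 = 76/225
  d_2[W] = 1/6*11/15 + 1/15*1/15 + 41/90*4/15 + 14/45*1/5 = 419/1350
d_2 = (X=91/450, Y=101/675, Z=76/225, W=419/1350)
  d_3[X] = 91/450*1/15 + 101/675*2/5 + 76/225*2/15 + 419/1350*1/3 = 2246/10125
  d_3[Y] = 91/450*1/15 + 101/675*1/15 + 76/225*1/15 + 419/1350*1/3 = 1513/10125
  d_3[Z] = 91/450*2/15 + 101/675*7/15 + 76/225*8/15 + 419/1350*2/15 = 3223/10125
  d_3[W] = 91/450*11/15 + 101/675*1/15 + 76/225*4/15 + 419/1350*1/5 = 3143/10125
d_3 = (X=2246/10125, Y=1513/10125, Z=3223/10125, W=3143/10125)

Answer: 2246/10125 1513/10125 3223/10125 3143/10125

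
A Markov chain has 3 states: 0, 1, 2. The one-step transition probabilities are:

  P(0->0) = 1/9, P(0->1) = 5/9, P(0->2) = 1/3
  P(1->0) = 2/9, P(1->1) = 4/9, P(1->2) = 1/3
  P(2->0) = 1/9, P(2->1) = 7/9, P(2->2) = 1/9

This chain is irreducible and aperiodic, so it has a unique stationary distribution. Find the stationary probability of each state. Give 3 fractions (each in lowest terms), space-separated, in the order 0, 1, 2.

The stationary distribution satisfies pi = pi * P, i.e.:
  pi_0 = 1/9*pi_0 + 2/9*pi_1 + 1/9*pi_2
  pi_1 = 5/9*pi_0 + 4/9*pi_1 + 7/9*pi_2
  pi_2 = 1/3*pi_0 + 1/3*pi_1 + 1/9*pi_2
with normalization: pi_0 + pi_1 + pi_2 = 1.

Using the first 2 balance equations plus normalization, the linear system A*pi = b is:
  [-8/9, 2/9, 1/9] . pi = 0
  [5/9, -5/9, 7/9] . pi = 0
  [1, 1, 1] . pi = 1

Solving yields:
  pi_0 = 19/110
  pi_1 = 61/110
  pi_2 = 3/11

Verification (pi * P):
  19/110*1/9 + 61/110*2/9 + 3/11*1/9 = 19/110 = pi_0  (ok)
  19/110*5/9 + 61/110*4/9 + 3/11*7/9 = 61/110 = pi_1  (ok)
  19/110*1/3 + 61/110*1/3 + 3/11*1/9 = 3/11 = pi_2  (ok)

Answer: 19/110 61/110 3/11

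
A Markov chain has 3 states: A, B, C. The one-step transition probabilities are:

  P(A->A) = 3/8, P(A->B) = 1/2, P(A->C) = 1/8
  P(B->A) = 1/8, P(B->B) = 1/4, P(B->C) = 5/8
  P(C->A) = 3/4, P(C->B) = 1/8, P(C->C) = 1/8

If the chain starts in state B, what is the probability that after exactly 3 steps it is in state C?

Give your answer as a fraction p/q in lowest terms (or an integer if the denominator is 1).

Computing P^3 by repeated multiplication:
P^1 =
  A: [3/8, 1/2, 1/8]
  B: [1/8, 1/4, 5/8]
  C: [3/4, 1/8, 1/8]
P^2 =
  A: [19/64, 21/64, 3/8]
  B: [35/64, 13/64, 1/4]
  C: [25/64, 27/64, 3/16]
P^3 =
  A: [111/256, 71/256, 37/128]
  B: [107/256, 91/256, 29/128]
  C: [87/256, 83/256, 43/128]

(P^3)[B -> C] = 29/128

Answer: 29/128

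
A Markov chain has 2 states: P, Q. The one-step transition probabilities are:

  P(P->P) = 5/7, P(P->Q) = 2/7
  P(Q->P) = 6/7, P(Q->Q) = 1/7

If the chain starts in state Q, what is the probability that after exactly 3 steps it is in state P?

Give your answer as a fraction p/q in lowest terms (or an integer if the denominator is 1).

Answer: 258/343

Derivation:
Computing P^3 by repeated multiplication:
P^1 =
  P: [5/7, 2/7]
  Q: [6/7, 1/7]
P^2 =
  P: [37/49, 12/49]
  Q: [36/49, 13/49]
P^3 =
  P: [257/343, 86/343]
  Q: [258/343, 85/343]

(P^3)[Q -> P] = 258/343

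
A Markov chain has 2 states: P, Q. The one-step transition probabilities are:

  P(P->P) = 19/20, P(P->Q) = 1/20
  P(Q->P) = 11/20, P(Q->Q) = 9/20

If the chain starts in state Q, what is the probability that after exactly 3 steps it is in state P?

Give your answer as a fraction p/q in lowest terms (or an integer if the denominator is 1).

Computing P^3 by repeated multiplication:
P^1 =
  P: [19/20, 1/20]
  Q: [11/20, 9/20]
P^2 =
  P: [93/100, 7/100]
  Q: [77/100, 23/100]
P^3 =
  P: [461/500, 39/500]
  Q: [429/500, 71/500]

(P^3)[Q -> P] = 429/500

Answer: 429/500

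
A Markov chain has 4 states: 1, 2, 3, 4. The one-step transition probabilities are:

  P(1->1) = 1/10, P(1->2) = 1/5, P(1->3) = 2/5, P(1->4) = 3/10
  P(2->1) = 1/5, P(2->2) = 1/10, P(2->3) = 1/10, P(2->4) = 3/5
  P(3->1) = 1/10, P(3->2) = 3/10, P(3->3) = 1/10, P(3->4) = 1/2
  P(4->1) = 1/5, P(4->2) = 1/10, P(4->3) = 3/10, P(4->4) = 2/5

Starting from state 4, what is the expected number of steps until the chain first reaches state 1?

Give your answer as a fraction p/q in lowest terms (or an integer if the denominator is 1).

Let h_i = expected steps to first reach 1 from state i.
Boundary: h_1 = 0.
First-step equations for the other states:
  h_2 = 1 + 1/5*h_1 + 1/10*h_2 + 1/10*h_3 + 3/5*h_4
  h_3 = 1 + 1/10*h_1 + 3/10*h_2 + 1/10*h_3 + 1/2*h_4
  h_4 = 1 + 1/5*h_1 + 1/10*h_2 + 3/10*h_3 + 2/5*h_4

Substituting h_1 = 0 and rearranging gives the linear system (I - Q) h = 1:
  [9/10, -1/10, -3/5] . (h_2, h_3, h_4) = 1
  [-3/10, 9/10, -1/2] . (h_2, h_3, h_4) = 1
  [-1/10, -3/10, 3/5] . (h_2, h_3, h_4) = 1

Solving yields:
  h_2 = 61/11
  h_3 = 67/11
  h_4 = 62/11

Starting state is 4, so the expected hitting time is h_4 = 62/11.

Answer: 62/11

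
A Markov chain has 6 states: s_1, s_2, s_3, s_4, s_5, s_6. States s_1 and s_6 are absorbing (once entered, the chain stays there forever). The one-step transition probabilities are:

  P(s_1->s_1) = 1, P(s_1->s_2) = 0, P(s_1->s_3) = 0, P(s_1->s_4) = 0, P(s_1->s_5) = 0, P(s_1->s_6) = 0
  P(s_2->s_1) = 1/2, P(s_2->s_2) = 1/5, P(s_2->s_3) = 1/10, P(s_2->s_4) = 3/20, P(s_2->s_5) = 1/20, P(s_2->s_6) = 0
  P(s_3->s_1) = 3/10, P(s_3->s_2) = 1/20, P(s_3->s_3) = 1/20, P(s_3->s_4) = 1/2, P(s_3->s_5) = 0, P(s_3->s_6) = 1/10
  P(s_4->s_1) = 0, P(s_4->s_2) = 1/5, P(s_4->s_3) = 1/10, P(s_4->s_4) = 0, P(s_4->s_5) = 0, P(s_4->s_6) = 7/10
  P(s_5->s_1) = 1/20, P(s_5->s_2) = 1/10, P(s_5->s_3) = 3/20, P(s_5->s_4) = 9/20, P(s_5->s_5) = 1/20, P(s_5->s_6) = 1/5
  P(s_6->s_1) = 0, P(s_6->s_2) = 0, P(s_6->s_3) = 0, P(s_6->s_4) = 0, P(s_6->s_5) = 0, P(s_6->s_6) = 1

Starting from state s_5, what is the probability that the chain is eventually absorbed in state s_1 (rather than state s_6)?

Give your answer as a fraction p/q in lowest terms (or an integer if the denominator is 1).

Answer: 4947/16852

Derivation:
Let a_i = P(absorbed in s_1 | start in state i).
Boundary conditions: a_s_1 = 1, a_s_6 = 0.
For each transient state i, a_i = sum_j P(i->j) * a_j:
  a_s_2 = 1/2*a_s_1 + 1/5*a_s_2 + 1/10*a_s_3 + 3/20*a_s_4 + 1/20*a_s_5 + 0*a_s_6
  a_s_3 = 3/10*a_s_1 + 1/20*a_s_2 + 1/20*a_s_3 + 1/2*a_s_4 + 0*a_s_5 + 1/10*a_s_6
  a_s_4 = 0*a_s_1 + 1/5*a_s_2 + 1/10*a_s_3 + 0*a_s_4 + 0*a_s_5 + 7/10*a_s_6
  a_s_5 = 1/20*a_s_1 + 1/10*a_s_2 + 3/20*a_s_3 + 9/20*a_s_4 + 1/20*a_s_5 + 1/5*a_s_6

Substituting a_s_1 = 1 and a_s_6 = 0, rearrange to (I - Q) a = r where r[i] = P(i -> s_1):
  [4/5, -1/10, -3/20, -1/20] . (a_s_2, a_s_3, a_s_4, a_s_5) = 1/2
  [-1/20, 19/20, -1/2, 0] . (a_s_2, a_s_3, a_s_4, a_s_5) = 3/10
  [-1/5, -1/10, 1, 0] . (a_s_2, a_s_3, a_s_4, a_s_5) = 0
  [-1/10, -3/20, -9/20, 19/20] . (a_s_2, a_s_3, a_s_4, a_s_5) = 1/20

Solving yields:
  a_s_2 = 3103/4213
  a_s_3 = 3843/8426
  a_s_4 = 3251/16852
  a_s_5 = 4947/16852

Starting state is s_5, so the absorption probability is a_s_5 = 4947/16852.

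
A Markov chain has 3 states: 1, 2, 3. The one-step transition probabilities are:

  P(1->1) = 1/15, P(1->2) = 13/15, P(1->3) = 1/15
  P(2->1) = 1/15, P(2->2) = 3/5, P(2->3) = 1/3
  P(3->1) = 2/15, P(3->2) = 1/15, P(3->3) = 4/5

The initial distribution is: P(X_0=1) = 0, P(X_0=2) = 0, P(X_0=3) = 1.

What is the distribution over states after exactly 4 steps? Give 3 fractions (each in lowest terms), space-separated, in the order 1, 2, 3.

Answer: 5449/50625 15287/50625 369/625

Derivation:
Propagating the distribution step by step (d_{t+1} = d_t * P):
d_0 = (1=0, 2=0, 3=1)
  d_1[1] = 0*1/15 + 0*1/15 + 1*2/15 = 2/15
  d_1[2] = 0*13/15 + 0*3/5 + 1*1/15 = 1/15
  d_1[3] = 0*1/15 + 0*1/3 + 1*4/5 = 4/5
d_1 = (1=2/15, 2=1/15, 3=4/5)
  d_2[1] = 2/15*1/15 + 1/15*1/15 + 4/5*2/15 = 3/25
  d_2[2] = 2/15*13/15 + 1/15*3/5 + 4/5*1/15 = 47/225
  d_2[3] = 2/15*1/15 + 1/15*1/3 + 4/5*4/5 = 151/225
d_2 = (1=3/25, 2=47/225, 3=151/225)
  d_3[1] = 3/25*1/15 + 47/225*1/15 + 151/225*2/15 = 376/3375
  d_3[2] = 3/25*13/15 + 47/225*3/5 + 151/225*1/15 = 37/135
  d_3[3] = 3/25*1/15 + 47/225*1/3 + 151/225*4/5 = 2074/3375
d_3 = (1=376/3375, 2=37/135, 3=2074/3375)
  d_4[1] = 376/3375*1/15 + 37/135*1/15 + 2074/3375*2/15 = 5449/50625
  d_4[2] = 376/3375*13/15 + 37/135*3/5 + 2074/3375*1/15 = 15287/50625
  d_4[3] = 376/3375*1/15 + 37/135*1/3 + 2074/3375*4/5 = 369/625
d_4 = (1=5449/50625, 2=15287/50625, 3=369/625)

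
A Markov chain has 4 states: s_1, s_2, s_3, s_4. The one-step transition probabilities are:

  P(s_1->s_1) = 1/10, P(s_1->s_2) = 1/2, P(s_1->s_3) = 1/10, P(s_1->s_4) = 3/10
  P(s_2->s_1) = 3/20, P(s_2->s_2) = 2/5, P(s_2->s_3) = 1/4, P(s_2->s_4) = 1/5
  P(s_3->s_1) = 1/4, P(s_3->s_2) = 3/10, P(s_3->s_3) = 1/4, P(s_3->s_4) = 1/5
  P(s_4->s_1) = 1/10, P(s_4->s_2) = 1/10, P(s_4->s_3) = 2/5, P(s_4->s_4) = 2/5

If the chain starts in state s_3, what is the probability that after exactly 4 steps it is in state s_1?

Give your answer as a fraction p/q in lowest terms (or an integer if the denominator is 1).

Computing P^4 by repeated multiplication:
P^1 =
  s_1: [1/10, 1/2, 1/10, 3/10]
  s_2: [3/20, 2/5, 1/4, 1/5]
  s_3: [1/4, 3/10, 1/4, 1/5]
  s_4: [1/10, 1/10, 2/5, 2/5]
P^2 =
  s_1: [7/50, 31/100, 7/25, 27/100]
  s_2: [63/400, 33/100, 103/400, 51/200]
  s_3: [61/400, 17/50, 97/400, 53/200]
  s_4: [33/200, 1/4, 59/200, 29/100]
P^3 =
  s_1: [63/400, 61/200, 539/2000, 67/250]
  s_2: [1241/8000, 627/2000, 2117/8000, 1067/4000]
  s_3: [1227/8000, 623/2000, 427/1600, 1073/4000]
  s_4: [627/4000, 3/10, 43/160, 549/2000]
P^4 =
  s_1: [6227/40000, 771/2500, 10663/40000, 5387/20000]
  s_2: [24859/160000, 12361/40000, 42679/160000, 21509/80000]
  s_3: [24897/160000, 12327/40000, 42757/160000, 21519/80000]
  s_4: [497/3200, 6129/20000, 21413/80000, 10823/40000]

(P^4)[s_3 -> s_1] = 24897/160000

Answer: 24897/160000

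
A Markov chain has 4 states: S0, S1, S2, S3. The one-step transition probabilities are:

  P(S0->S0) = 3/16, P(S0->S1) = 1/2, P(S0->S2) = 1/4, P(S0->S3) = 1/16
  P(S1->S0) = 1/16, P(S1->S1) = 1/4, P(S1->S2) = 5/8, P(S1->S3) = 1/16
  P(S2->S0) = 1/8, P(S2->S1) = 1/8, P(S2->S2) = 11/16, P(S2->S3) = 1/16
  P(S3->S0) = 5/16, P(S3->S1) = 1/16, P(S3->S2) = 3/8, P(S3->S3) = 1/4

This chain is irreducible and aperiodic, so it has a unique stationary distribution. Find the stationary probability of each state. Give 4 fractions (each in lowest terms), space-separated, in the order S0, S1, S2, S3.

Answer: 127/936 61/312 277/468 1/13

Derivation:
The stationary distribution satisfies pi = pi * P, i.e.:
  pi_S0 = 3/16*pi_S0 + 1/16*pi_S1 + 1/8*pi_S2 + 5/16*pi_S3
  pi_S1 = 1/2*pi_S0 + 1/4*pi_S1 + 1/8*pi_S2 + 1/16*pi_S3
  pi_S2 = 1/4*pi_S0 + 5/8*pi_S1 + 11/16*pi_S2 + 3/8*pi_S3
  pi_S3 = 1/16*pi_S0 + 1/16*pi_S1 + 1/16*pi_S2 + 1/4*pi_S3
with normalization: pi_S0 + pi_S1 + pi_S2 + pi_S3 = 1.

Using the first 3 balance equations plus normalization, the linear system A*pi = b is:
  [-13/16, 1/16, 1/8, 5/16] . pi = 0
  [1/2, -3/4, 1/8, 1/16] . pi = 0
  [1/4, 5/8, -5/16, 3/8] . pi = 0
  [1, 1, 1, 1] . pi = 1

Solving yields:
  pi_S0 = 127/936
  pi_S1 = 61/312
  pi_S2 = 277/468
  pi_S3 = 1/13

Verification (pi * P):
  127/936*3/16 + 61/312*1/16 + 277/468*1/8 + 1/13*5/16 = 127/936 = pi_S0  (ok)
  127/936*1/2 + 61/312*1/4 + 277/468*1/8 + 1/13*1/16 = 61/312 = pi_S1  (ok)
  127/936*1/4 + 61/312*5/8 + 277/468*11/16 + 1/13*3/8 = 277/468 = pi_S2  (ok)
  127/936*1/16 + 61/312*1/16 + 277/468*1/16 + 1/13*1/4 = 1/13 = pi_S3  (ok)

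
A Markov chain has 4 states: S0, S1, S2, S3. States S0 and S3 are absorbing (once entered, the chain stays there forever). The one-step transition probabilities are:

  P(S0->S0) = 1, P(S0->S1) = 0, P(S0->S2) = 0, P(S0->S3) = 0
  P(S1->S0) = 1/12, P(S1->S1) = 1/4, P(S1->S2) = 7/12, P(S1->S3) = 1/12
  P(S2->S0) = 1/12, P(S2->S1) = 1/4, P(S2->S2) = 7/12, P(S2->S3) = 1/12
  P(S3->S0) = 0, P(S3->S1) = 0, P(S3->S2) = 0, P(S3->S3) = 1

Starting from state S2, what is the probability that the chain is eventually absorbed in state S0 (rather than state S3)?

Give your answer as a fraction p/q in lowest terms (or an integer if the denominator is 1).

Let a_i = P(absorbed in S0 | start in state i).
Boundary conditions: a_S0 = 1, a_S3 = 0.
For each transient state i, a_i = sum_j P(i->j) * a_j:
  a_S1 = 1/12*a_S0 + 1/4*a_S1 + 7/12*a_S2 + 1/12*a_S3
  a_S2 = 1/12*a_S0 + 1/4*a_S1 + 7/12*a_S2 + 1/12*a_S3

Substituting a_S0 = 1 and a_S3 = 0, rearrange to (I - Q) a = r where r[i] = P(i -> S0):
  [3/4, -7/12] . (a_S1, a_S2) = 1/12
  [-1/4, 5/12] . (a_S1, a_S2) = 1/12

Solving yields:
  a_S1 = 1/2
  a_S2 = 1/2

Starting state is S2, so the absorption probability is a_S2 = 1/2.

Answer: 1/2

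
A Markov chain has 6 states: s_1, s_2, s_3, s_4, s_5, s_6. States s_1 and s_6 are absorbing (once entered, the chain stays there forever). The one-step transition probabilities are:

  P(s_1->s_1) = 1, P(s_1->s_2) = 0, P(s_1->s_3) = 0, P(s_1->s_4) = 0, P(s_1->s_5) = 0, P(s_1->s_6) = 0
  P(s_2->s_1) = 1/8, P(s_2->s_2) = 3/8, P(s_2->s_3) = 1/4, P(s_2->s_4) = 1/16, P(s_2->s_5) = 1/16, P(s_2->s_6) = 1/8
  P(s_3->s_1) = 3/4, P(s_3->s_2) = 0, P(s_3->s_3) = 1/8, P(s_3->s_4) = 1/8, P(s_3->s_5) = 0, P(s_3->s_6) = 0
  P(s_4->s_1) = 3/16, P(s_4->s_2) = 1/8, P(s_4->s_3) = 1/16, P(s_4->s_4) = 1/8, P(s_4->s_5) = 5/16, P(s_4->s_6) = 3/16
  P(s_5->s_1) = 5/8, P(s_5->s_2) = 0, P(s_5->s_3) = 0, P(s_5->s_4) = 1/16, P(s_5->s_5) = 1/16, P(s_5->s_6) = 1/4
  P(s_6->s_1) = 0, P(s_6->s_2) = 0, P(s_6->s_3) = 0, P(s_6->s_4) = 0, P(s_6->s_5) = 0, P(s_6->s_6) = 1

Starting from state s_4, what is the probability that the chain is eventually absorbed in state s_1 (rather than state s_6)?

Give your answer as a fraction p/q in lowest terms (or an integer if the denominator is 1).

Let a_i = P(absorbed in s_1 | start in state i).
Boundary conditions: a_s_1 = 1, a_s_6 = 0.
For each transient state i, a_i = sum_j P(i->j) * a_j:
  a_s_2 = 1/8*a_s_1 + 3/8*a_s_2 + 1/4*a_s_3 + 1/16*a_s_4 + 1/16*a_s_5 + 1/8*a_s_6
  a_s_3 = 3/4*a_s_1 + 0*a_s_2 + 1/8*a_s_3 + 1/8*a_s_4 + 0*a_s_5 + 0*a_s_6
  a_s_4 = 3/16*a_s_1 + 1/8*a_s_2 + 1/16*a_s_3 + 1/8*a_s_4 + 5/16*a_s_5 + 3/16*a_s_6
  a_s_5 = 5/8*a_s_1 + 0*a_s_2 + 0*a_s_3 + 1/16*a_s_4 + 1/16*a_s_5 + 1/4*a_s_6

Substituting a_s_1 = 1 and a_s_6 = 0, rearrange to (I - Q) a = r where r[i] = P(i -> s_1):
  [5/8, -1/4, -1/16, -1/16] . (a_s_2, a_s_3, a_s_4, a_s_5) = 1/8
  [0, 7/8, -1/8, 0] . (a_s_2, a_s_3, a_s_4, a_s_5) = 3/4
  [-1/8, -1/16, 7/8, -5/16] . (a_s_2, a_s_3, a_s_4, a_s_5) = 3/16
  [0, 0, -1/16, 15/16] . (a_s_2, a_s_3, a_s_4, a_s_5) = 5/8

Solving yields:
  a_s_2 = 2473/3464
  a_s_3 = 6569/6928
  a_s_4 = 4415/6928
  a_s_5 = 4913/6928

Starting state is s_4, so the absorption probability is a_s_4 = 4415/6928.

Answer: 4415/6928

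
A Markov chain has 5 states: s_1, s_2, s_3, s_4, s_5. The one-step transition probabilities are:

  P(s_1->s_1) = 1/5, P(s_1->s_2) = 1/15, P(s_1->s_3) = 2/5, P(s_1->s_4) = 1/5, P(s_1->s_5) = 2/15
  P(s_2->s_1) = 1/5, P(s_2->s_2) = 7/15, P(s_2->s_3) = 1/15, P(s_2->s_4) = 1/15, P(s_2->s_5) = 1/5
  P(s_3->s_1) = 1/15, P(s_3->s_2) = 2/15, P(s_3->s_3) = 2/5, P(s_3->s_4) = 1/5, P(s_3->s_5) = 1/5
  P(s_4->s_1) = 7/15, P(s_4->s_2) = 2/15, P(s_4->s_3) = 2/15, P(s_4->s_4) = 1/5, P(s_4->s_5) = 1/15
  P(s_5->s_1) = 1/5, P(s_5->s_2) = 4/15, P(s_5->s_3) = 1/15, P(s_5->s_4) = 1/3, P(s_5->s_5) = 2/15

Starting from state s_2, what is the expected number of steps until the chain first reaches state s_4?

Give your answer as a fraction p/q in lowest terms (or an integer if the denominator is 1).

Answer: 2400/389

Derivation:
Let h_i = expected steps to first reach s_4 from state i.
Boundary: h_s_4 = 0.
First-step equations for the other states:
  h_s_1 = 1 + 1/5*h_s_1 + 1/15*h_s_2 + 2/5*h_s_3 + 1/5*h_s_4 + 2/15*h_s_5
  h_s_2 = 1 + 1/5*h_s_1 + 7/15*h_s_2 + 1/15*h_s_3 + 1/15*h_s_4 + 1/5*h_s_5
  h_s_3 = 1 + 1/15*h_s_1 + 2/15*h_s_2 + 2/5*h_s_3 + 1/5*h_s_4 + 1/5*h_s_5
  h_s_5 = 1 + 1/5*h_s_1 + 4/15*h_s_2 + 1/15*h_s_3 + 1/3*h_s_4 + 2/15*h_s_5

Substituting h_s_4 = 0 and rearranging gives the linear system (I - Q) h = 1:
  [4/5, -1/15, -2/5, -2/15] . (h_s_1, h_s_2, h_s_3, h_s_5) = 1
  [-1/5, 8/15, -1/15, -1/5] . (h_s_1, h_s_2, h_s_3, h_s_5) = 1
  [-1/15, -2/15, 3/5, -1/5] . (h_s_1, h_s_2, h_s_3, h_s_5) = 1
  [-1/5, -4/15, -1/15, 13/15] . (h_s_1, h_s_2, h_s_3, h_s_5) = 1

Solving yields:
  h_s_1 = 3975/778
  h_s_2 = 2400/389
  h_s_3 = 4005/778
  h_s_5 = 1800/389

Starting state is s_2, so the expected hitting time is h_s_2 = 2400/389.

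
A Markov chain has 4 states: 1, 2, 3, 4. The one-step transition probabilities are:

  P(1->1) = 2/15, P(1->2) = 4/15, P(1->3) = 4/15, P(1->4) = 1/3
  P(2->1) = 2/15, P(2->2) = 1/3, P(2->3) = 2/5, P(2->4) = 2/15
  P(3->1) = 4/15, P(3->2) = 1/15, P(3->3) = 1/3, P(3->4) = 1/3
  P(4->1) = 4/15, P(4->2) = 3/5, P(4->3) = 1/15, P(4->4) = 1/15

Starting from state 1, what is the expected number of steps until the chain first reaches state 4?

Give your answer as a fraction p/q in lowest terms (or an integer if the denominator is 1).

Let h_i = expected steps to first reach 4 from state i.
Boundary: h_4 = 0.
First-step equations for the other states:
  h_1 = 1 + 2/15*h_1 + 4/15*h_2 + 4/15*h_3 + 1/3*h_4
  h_2 = 1 + 2/15*h_1 + 1/3*h_2 + 2/5*h_3 + 2/15*h_4
  h_3 = 1 + 4/15*h_1 + 1/15*h_2 + 1/3*h_3 + 1/3*h_4

Substituting h_4 = 0 and rearranging gives the linear system (I - Q) h = 1:
  [13/15, -4/15, -4/15] . (h_1, h_2, h_3) = 1
  [-2/15, 2/3, -2/5] . (h_1, h_2, h_3) = 1
  [-4/15, -1/15, 2/3] . (h_1, h_2, h_3) = 1

Solving yields:
  h_1 = 1515/439
  h_2 = 1830/439
  h_3 = 2895/878

Starting state is 1, so the expected hitting time is h_1 = 1515/439.

Answer: 1515/439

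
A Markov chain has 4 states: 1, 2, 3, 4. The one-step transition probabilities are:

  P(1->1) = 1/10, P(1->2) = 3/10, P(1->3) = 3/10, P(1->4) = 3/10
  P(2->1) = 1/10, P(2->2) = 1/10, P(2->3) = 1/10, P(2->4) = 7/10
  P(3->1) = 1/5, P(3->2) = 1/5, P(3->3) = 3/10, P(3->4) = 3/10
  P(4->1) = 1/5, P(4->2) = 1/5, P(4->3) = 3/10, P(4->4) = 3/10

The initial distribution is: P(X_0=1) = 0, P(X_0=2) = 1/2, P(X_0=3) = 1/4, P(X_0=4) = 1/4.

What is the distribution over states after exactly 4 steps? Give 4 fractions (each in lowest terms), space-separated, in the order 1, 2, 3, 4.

Propagating the distribution step by step (d_{t+1} = d_t * P):
d_0 = (1=0, 2=1/2, 3=1/4, 4=1/4)
  d_1[1] = 0*1/10 + 1/2*1/10 + 1/4*1/5 + 1/4*1/5 = 3/20
  d_1[2] = 0*3/10 + 1/2*1/10 + 1/4*1/5 + 1/4*1/5 = 3/20
  d_1[3] = 0*3/10 + 1/2*1/10 + 1/4*3/10 + 1/4*3/10 = 1/5
  d_1[4] = 0*3/10 + 1/2*7/10 + 1/4*3/10 + 1/4*3/10 = 1/2
d_1 = (1=3/20, 2=3/20, 3=1/5, 4=1/2)
  d_2[1] = 3/20*1/10 + 3/20*1/10 + 1/5*1/5 + 1/2*1/5 = 17/100
  d_2[2] = 3/20*3/10 + 3/20*1/10 + 1/5*1/5 + 1/2*1/5 = 1/5
  d_2[3] = 3/20*3/10 + 3/20*1/10 + 1/5*3/10 + 1/2*3/10 = 27/100
  d_2[4] = 3/20*3/10 + 3/20*7/10 + 1/5*3/10 + 1/2*3/10 = 9/25
d_2 = (1=17/100, 2=1/5, 3=27/100, 4=9/25)
  d_3[1] = 17/100*1/10 + 1/5*1/10 + 27/100*1/5 + 9/25*1/5 = 163/1000
  d_3[2] = 17/100*3/10 + 1/5*1/10 + 27/100*1/5 + 9/25*1/5 = 197/1000
  d_3[3] = 17/100*3/10 + 1/5*1/10 + 27/100*3/10 + 9/25*3/10 = 13/50
  d_3[4] = 17/100*3/10 + 1/5*7/10 + 27/100*3/10 + 9/25*3/10 = 19/50
d_3 = (1=163/1000, 2=197/1000, 3=13/50, 4=19/50)
  d_4[1] = 163/1000*1/10 + 197/1000*1/10 + 13/50*1/5 + 19/50*1/5 = 41/250
  d_4[2] = 163/1000*3/10 + 197/1000*1/10 + 13/50*1/5 + 19/50*1/5 = 983/5000
  d_4[3] = 163/1000*3/10 + 197/1000*1/10 + 13/50*3/10 + 19/50*3/10 = 1303/5000
  d_4[4] = 163/1000*3/10 + 197/1000*7/10 + 13/50*3/10 + 19/50*3/10 = 947/2500
d_4 = (1=41/250, 2=983/5000, 3=1303/5000, 4=947/2500)

Answer: 41/250 983/5000 1303/5000 947/2500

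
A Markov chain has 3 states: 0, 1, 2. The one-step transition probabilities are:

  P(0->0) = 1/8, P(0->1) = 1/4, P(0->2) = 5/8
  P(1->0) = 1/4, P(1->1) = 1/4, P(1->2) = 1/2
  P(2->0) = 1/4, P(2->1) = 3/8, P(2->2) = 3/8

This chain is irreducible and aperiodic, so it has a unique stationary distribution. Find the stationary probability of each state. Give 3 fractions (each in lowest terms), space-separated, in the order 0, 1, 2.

Answer: 2/9 25/81 38/81

Derivation:
The stationary distribution satisfies pi = pi * P, i.e.:
  pi_0 = 1/8*pi_0 + 1/4*pi_1 + 1/4*pi_2
  pi_1 = 1/4*pi_0 + 1/4*pi_1 + 3/8*pi_2
  pi_2 = 5/8*pi_0 + 1/2*pi_1 + 3/8*pi_2
with normalization: pi_0 + pi_1 + pi_2 = 1.

Using the first 2 balance equations plus normalization, the linear system A*pi = b is:
  [-7/8, 1/4, 1/4] . pi = 0
  [1/4, -3/4, 3/8] . pi = 0
  [1, 1, 1] . pi = 1

Solving yields:
  pi_0 = 2/9
  pi_1 = 25/81
  pi_2 = 38/81

Verification (pi * P):
  2/9*1/8 + 25/81*1/4 + 38/81*1/4 = 2/9 = pi_0  (ok)
  2/9*1/4 + 25/81*1/4 + 38/81*3/8 = 25/81 = pi_1  (ok)
  2/9*5/8 + 25/81*1/2 + 38/81*3/8 = 38/81 = pi_2  (ok)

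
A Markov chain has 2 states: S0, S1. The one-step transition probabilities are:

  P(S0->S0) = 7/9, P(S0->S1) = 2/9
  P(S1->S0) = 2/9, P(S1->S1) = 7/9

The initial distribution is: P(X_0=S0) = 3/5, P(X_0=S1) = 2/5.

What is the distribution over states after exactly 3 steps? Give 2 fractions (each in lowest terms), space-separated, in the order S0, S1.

Answer: 377/729 352/729

Derivation:
Propagating the distribution step by step (d_{t+1} = d_t * P):
d_0 = (S0=3/5, S1=2/5)
  d_1[S0] = 3/5*7/9 + 2/5*2/9 = 5/9
  d_1[S1] = 3/5*2/9 + 2/5*7/9 = 4/9
d_1 = (S0=5/9, S1=4/9)
  d_2[S0] = 5/9*7/9 + 4/9*2/9 = 43/81
  d_2[S1] = 5/9*2/9 + 4/9*7/9 = 38/81
d_2 = (S0=43/81, S1=38/81)
  d_3[S0] = 43/81*7/9 + 38/81*2/9 = 377/729
  d_3[S1] = 43/81*2/9 + 38/81*7/9 = 352/729
d_3 = (S0=377/729, S1=352/729)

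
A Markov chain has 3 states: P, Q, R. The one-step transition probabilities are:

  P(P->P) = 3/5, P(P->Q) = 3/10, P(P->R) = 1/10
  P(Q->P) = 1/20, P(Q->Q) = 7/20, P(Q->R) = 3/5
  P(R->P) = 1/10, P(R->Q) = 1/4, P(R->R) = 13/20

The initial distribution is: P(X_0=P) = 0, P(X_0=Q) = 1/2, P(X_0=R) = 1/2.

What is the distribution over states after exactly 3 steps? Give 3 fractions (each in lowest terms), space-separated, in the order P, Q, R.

Answer: 2353/16000 569/2000 1819/3200

Derivation:
Propagating the distribution step by step (d_{t+1} = d_t * P):
d_0 = (P=0, Q=1/2, R=1/2)
  d_1[P] = 0*3/5 + 1/2*1/20 + 1/2*1/10 = 3/40
  d_1[Q] = 0*3/10 + 1/2*7/20 + 1/2*1/4 = 3/10
  d_1[R] = 0*1/10 + 1/2*3/5 + 1/2*13/20 = 5/8
d_1 = (P=3/40, Q=3/10, R=5/8)
  d_2[P] = 3/40*3/5 + 3/10*1/20 + 5/8*1/10 = 49/400
  d_2[Q] = 3/40*3/10 + 3/10*7/20 + 5/8*1/4 = 227/800
  d_2[R] = 3/40*1/10 + 3/10*3/5 + 5/8*13/20 = 19/32
d_2 = (P=49/400, Q=227/800, R=19/32)
  d_3[P] = 49/400*3/5 + 227/800*1/20 + 19/32*1/10 = 2353/16000
  d_3[Q] = 49/400*3/10 + 227/800*7/20 + 19/32*1/4 = 569/2000
  d_3[R] = 49/400*1/10 + 227/800*3/5 + 19/32*13/20 = 1819/3200
d_3 = (P=2353/16000, Q=569/2000, R=1819/3200)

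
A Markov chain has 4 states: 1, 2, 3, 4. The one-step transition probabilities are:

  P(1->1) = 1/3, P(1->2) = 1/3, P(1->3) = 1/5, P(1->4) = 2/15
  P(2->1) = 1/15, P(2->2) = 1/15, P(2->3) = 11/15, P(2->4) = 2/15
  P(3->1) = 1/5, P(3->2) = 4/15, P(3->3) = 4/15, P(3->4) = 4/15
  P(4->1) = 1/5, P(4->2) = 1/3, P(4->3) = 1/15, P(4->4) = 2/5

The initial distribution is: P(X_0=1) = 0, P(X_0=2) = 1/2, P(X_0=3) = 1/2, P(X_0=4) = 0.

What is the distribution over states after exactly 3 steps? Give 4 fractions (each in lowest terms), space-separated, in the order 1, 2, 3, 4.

Answer: 24/125 1657/6750 29/90 811/3375

Derivation:
Propagating the distribution step by step (d_{t+1} = d_t * P):
d_0 = (1=0, 2=1/2, 3=1/2, 4=0)
  d_1[1] = 0*1/3 + 1/2*1/15 + 1/2*1/5 + 0*1/5 = 2/15
  d_1[2] = 0*1/3 + 1/2*1/15 + 1/2*4/15 + 0*1/3 = 1/6
  d_1[3] = 0*1/5 + 1/2*11/15 + 1/2*4/15 + 0*1/15 = 1/2
  d_1[4] = 0*2/15 + 1/2*2/15 + 1/2*4/15 + 0*2/5 = 1/5
d_1 = (1=2/15, 2=1/6, 3=1/2, 4=1/5)
  d_2[1] = 2/15*1/3 + 1/6*1/15 + 1/2*1/5 + 1/5*1/5 = 44/225
  d_2[2] = 2/15*1/3 + 1/6*1/15 + 1/2*4/15 + 1/5*1/3 = 23/90
  d_2[3] = 2/15*1/5 + 1/6*11/15 + 1/2*4/15 + 1/5*1/15 = 133/450
  d_2[4] = 2/15*2/15 + 1/6*2/15 + 1/2*4/15 + 1/5*2/5 = 19/75
d_2 = (1=44/225, 2=23/90, 3=133/450, 4=19/75)
  d_3[1] = 44/225*1/3 + 23/90*1/15 + 133/450*1/5 + 19/75*1/5 = 24/125
  d_3[2] = 44/225*1/3 + 23/90*1/15 + 133/450*4/15 + 19/75*1/3 = 1657/6750
  d_3[3] = 44/225*1/5 + 23/90*11/15 + 133/450*4/15 + 19/75*1/15 = 29/90
  d_3[4] = 44/225*2/15 + 23/90*2/15 + 133/450*4/15 + 19/75*2/5 = 811/3375
d_3 = (1=24/125, 2=1657/6750, 3=29/90, 4=811/3375)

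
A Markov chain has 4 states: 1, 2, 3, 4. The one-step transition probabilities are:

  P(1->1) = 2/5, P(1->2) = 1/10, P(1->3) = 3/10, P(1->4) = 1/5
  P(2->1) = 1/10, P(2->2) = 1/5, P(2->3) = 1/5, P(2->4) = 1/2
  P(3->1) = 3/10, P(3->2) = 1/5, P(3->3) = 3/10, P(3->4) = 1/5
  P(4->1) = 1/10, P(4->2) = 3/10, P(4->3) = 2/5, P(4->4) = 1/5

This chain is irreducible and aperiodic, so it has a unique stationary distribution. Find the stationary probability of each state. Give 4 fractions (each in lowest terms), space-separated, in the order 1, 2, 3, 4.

The stationary distribution satisfies pi = pi * P, i.e.:
  pi_1 = 2/5*pi_1 + 1/10*pi_2 + 3/10*pi_3 + 1/10*pi_4
  pi_2 = 1/10*pi_1 + 1/5*pi_2 + 1/5*pi_3 + 3/10*pi_4
  pi_3 = 3/10*pi_1 + 1/5*pi_2 + 3/10*pi_3 + 2/5*pi_4
  pi_4 = 1/5*pi_1 + 1/2*pi_2 + 1/5*pi_3 + 1/5*pi_4
with normalization: pi_1 + pi_2 + pi_3 + pi_4 = 1.

Using the first 3 balance equations plus normalization, the linear system A*pi = b is:
  [-3/5, 1/10, 3/10, 1/10] . pi = 0
  [1/10, -4/5, 1/5, 3/10] . pi = 0
  [3/10, 1/5, -7/10, 2/5] . pi = 0
  [1, 1, 1, 1] . pi = 1

Solving yields:
  pi_1 = 195/847
  pi_2 = 172/847
  pi_3 = 37/121
  pi_4 = 221/847

Verification (pi * P):
  195/847*2/5 + 172/847*1/10 + 37/121*3/10 + 221/847*1/10 = 195/847 = pi_1  (ok)
  195/847*1/10 + 172/847*1/5 + 37/121*1/5 + 221/847*3/10 = 172/847 = pi_2  (ok)
  195/847*3/10 + 172/847*1/5 + 37/121*3/10 + 221/847*2/5 = 37/121 = pi_3  (ok)
  195/847*1/5 + 172/847*1/2 + 37/121*1/5 + 221/847*1/5 = 221/847 = pi_4  (ok)

Answer: 195/847 172/847 37/121 221/847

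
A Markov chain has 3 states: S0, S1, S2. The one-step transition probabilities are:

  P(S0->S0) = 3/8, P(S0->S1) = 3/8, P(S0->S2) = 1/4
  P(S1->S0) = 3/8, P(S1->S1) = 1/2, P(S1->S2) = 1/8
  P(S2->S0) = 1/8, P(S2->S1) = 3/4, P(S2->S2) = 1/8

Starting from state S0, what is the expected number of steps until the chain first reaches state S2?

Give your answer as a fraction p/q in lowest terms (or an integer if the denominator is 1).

Let h_i = expected steps to first reach S2 from state i.
Boundary: h_S2 = 0.
First-step equations for the other states:
  h_S0 = 1 + 3/8*h_S0 + 3/8*h_S1 + 1/4*h_S2
  h_S1 = 1 + 3/8*h_S0 + 1/2*h_S1 + 1/8*h_S2

Substituting h_S2 = 0 and rearranging gives the linear system (I - Q) h = 1:
  [5/8, -3/8] . (h_S0, h_S1) = 1
  [-3/8, 1/2] . (h_S0, h_S1) = 1

Solving yields:
  h_S0 = 56/11
  h_S1 = 64/11

Starting state is S0, so the expected hitting time is h_S0 = 56/11.

Answer: 56/11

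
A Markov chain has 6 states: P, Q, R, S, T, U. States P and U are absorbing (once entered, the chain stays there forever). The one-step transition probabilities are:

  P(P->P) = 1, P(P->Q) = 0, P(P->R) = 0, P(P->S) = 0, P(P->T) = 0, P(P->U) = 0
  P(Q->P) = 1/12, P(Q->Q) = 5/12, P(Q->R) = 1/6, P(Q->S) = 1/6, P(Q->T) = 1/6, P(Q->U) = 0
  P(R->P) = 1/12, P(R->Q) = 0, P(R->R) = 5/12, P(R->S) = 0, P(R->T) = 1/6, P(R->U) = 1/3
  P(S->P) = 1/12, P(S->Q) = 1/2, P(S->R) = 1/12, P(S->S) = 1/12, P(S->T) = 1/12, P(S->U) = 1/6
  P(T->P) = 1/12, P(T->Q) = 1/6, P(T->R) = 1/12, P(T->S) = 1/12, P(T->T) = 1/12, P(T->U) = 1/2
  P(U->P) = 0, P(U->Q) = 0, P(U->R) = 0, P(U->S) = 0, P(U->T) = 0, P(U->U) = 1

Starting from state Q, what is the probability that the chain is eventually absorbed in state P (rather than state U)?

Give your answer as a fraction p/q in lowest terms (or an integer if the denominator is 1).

Let a_i = P(absorbed in P | start in state i).
Boundary conditions: a_P = 1, a_U = 0.
For each transient state i, a_i = sum_j P(i->j) * a_j:
  a_Q = 1/12*a_P + 5/12*a_Q + 1/6*a_R + 1/6*a_S + 1/6*a_T + 0*a_U
  a_R = 1/12*a_P + 0*a_Q + 5/12*a_R + 0*a_S + 1/6*a_T + 1/3*a_U
  a_S = 1/12*a_P + 1/2*a_Q + 1/12*a_R + 1/12*a_S + 1/12*a_T + 1/6*a_U
  a_T = 1/12*a_P + 1/6*a_Q + 1/12*a_R + 1/12*a_S + 1/12*a_T + 1/2*a_U

Substituting a_P = 1 and a_U = 0, rearrange to (I - Q) a = r where r[i] = P(i -> P):
  [7/12, -1/6, -1/6, -1/6] . (a_Q, a_R, a_S, a_T) = 1/12
  [0, 7/12, 0, -1/6] . (a_Q, a_R, a_S, a_T) = 1/12
  [-1/2, -1/12, 11/12, -1/12] . (a_Q, a_R, a_S, a_T) = 1/12
  [-1/6, -1/12, -1/12, 11/12] . (a_Q, a_R, a_S, a_T) = 1/12

Solving yields:
  a_Q = 31/89
  a_R = 107/534
  a_S = 113/356
  a_T = 215/1068

Starting state is Q, so the absorption probability is a_Q = 31/89.

Answer: 31/89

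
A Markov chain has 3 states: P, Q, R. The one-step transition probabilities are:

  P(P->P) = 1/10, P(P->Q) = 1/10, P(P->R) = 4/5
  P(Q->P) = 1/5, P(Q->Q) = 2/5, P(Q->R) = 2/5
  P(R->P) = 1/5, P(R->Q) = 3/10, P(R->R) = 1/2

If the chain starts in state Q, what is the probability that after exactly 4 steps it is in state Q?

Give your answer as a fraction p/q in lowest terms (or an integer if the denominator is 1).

Computing P^4 by repeated multiplication:
P^1 =
  P: [1/10, 1/10, 4/5]
  Q: [1/5, 2/5, 2/5]
  R: [1/5, 3/10, 1/2]
P^2 =
  P: [19/100, 29/100, 13/25]
  Q: [9/50, 3/10, 13/25]
  R: [9/50, 29/100, 53/100]
P^3 =
  P: [181/1000, 291/1000, 66/125]
  Q: [91/500, 147/500, 131/250]
  R: [91/500, 293/1000, 21/40]
P^4 =
  P: [1819/10000, 2929/10000, 1313/2500]
  Q: [909/5000, 293/1000, 1313/2500]
  R: [909/5000, 2929/10000, 5253/10000]

(P^4)[Q -> Q] = 293/1000

Answer: 293/1000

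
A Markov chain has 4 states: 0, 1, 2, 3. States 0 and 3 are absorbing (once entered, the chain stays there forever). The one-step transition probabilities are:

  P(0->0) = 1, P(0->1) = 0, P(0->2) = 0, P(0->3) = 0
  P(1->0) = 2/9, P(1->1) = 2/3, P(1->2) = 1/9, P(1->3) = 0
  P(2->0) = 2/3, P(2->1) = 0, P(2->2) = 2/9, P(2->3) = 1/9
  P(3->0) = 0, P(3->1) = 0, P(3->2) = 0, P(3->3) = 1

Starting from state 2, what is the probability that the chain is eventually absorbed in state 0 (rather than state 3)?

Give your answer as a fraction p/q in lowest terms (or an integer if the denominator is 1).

Let a_i = P(absorbed in 0 | start in state i).
Boundary conditions: a_0 = 1, a_3 = 0.
For each transient state i, a_i = sum_j P(i->j) * a_j:
  a_1 = 2/9*a_0 + 2/3*a_1 + 1/9*a_2 + 0*a_3
  a_2 = 2/3*a_0 + 0*a_1 + 2/9*a_2 + 1/9*a_3

Substituting a_0 = 1 and a_3 = 0, rearrange to (I - Q) a = r where r[i] = P(i -> 0):
  [1/3, -1/9] . (a_1, a_2) = 2/9
  [0, 7/9] . (a_1, a_2) = 2/3

Solving yields:
  a_1 = 20/21
  a_2 = 6/7

Starting state is 2, so the absorption probability is a_2 = 6/7.

Answer: 6/7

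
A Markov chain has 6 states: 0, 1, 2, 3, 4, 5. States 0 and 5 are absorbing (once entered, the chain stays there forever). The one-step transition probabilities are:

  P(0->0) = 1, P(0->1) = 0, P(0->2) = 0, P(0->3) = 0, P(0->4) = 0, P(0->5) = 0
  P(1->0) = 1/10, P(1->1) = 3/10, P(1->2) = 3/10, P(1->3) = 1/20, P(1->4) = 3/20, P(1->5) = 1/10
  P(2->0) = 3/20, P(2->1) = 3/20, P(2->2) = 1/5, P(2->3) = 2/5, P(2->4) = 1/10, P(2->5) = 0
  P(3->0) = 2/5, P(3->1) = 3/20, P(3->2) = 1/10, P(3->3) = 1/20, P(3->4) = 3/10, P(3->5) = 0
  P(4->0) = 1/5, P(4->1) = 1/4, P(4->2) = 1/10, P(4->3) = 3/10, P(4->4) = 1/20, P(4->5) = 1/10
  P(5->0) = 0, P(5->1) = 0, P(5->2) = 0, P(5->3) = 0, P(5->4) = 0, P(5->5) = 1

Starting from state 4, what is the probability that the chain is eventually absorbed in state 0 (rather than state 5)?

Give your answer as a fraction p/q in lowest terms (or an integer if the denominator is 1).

Answer: 18127/23545

Derivation:
Let a_i = P(absorbed in 0 | start in state i).
Boundary conditions: a_0 = 1, a_5 = 0.
For each transient state i, a_i = sum_j P(i->j) * a_j:
  a_1 = 1/10*a_0 + 3/10*a_1 + 3/10*a_2 + 1/20*a_3 + 3/20*a_4 + 1/10*a_5
  a_2 = 3/20*a_0 + 3/20*a_1 + 1/5*a_2 + 2/5*a_3 + 1/10*a_4 + 0*a_5
  a_3 = 2/5*a_0 + 3/20*a_1 + 1/10*a_2 + 1/20*a_3 + 3/10*a_4 + 0*a_5
  a_4 = 1/5*a_0 + 1/4*a_1 + 1/10*a_2 + 3/10*a_3 + 1/20*a_4 + 1/10*a_5

Substituting a_0 = 1 and a_5 = 0, rearrange to (I - Q) a = r where r[i] = P(i -> 0):
  [7/10, -3/10, -1/20, -3/20] . (a_1, a_2, a_3, a_4) = 1/10
  [-3/20, 4/5, -2/5, -1/10] . (a_1, a_2, a_3, a_4) = 3/20
  [-3/20, -1/10, 19/20, -3/10] . (a_1, a_2, a_3, a_4) = 2/5
  [-1/4, -1/10, -3/10, 19/20] . (a_1, a_2, a_3, a_4) = 1/5

Solving yields:
  a_1 = 3473/4709
  a_2 = 20189/23545
  a_3 = 4101/4709
  a_4 = 18127/23545

Starting state is 4, so the absorption probability is a_4 = 18127/23545.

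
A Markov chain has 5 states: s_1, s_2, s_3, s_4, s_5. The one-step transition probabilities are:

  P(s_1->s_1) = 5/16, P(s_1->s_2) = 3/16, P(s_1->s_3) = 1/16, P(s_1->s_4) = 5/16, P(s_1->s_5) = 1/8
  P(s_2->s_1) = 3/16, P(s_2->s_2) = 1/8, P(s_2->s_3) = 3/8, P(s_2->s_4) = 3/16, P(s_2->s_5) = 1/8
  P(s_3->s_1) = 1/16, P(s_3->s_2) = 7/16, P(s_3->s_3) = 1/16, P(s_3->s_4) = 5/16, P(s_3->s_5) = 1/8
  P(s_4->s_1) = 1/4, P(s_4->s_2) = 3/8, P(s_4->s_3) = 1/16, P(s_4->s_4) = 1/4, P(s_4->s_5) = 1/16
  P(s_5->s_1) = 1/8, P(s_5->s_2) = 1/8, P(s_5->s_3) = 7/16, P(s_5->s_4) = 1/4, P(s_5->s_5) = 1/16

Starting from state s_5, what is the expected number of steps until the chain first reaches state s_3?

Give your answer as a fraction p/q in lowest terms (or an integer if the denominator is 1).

Let h_i = expected steps to first reach s_3 from state i.
Boundary: h_s_3 = 0.
First-step equations for the other states:
  h_s_1 = 1 + 5/16*h_s_1 + 3/16*h_s_2 + 1/16*h_s_3 + 5/16*h_s_4 + 1/8*h_s_5
  h_s_2 = 1 + 3/16*h_s_1 + 1/8*h_s_2 + 3/8*h_s_3 + 3/16*h_s_4 + 1/8*h_s_5
  h_s_4 = 1 + 1/4*h_s_1 + 3/8*h_s_2 + 1/16*h_s_3 + 1/4*h_s_4 + 1/16*h_s_5
  h_s_5 = 1 + 1/8*h_s_1 + 1/8*h_s_2 + 7/16*h_s_3 + 1/4*h_s_4 + 1/16*h_s_5

Substituting h_s_3 = 0 and rearranging gives the linear system (I - Q) h = 1:
  [11/16, -3/16, -5/16, -1/8] . (h_s_1, h_s_2, h_s_4, h_s_5) = 1
  [-3/16, 7/8, -3/16, -1/8] . (h_s_1, h_s_2, h_s_4, h_s_5) = 1
  [-1/4, -3/8, 3/4, -1/16] . (h_s_1, h_s_2, h_s_4, h_s_5) = 1
  [-1/8, -1/8, -1/4, 15/16] . (h_s_1, h_s_2, h_s_4, h_s_5) = 1

Solving yields:
  h_s_1 = 40000/6743
  h_s_2 = 28384/6743
  h_s_4 = 38736/6743
  h_s_5 = 26640/6743

Starting state is s_5, so the expected hitting time is h_s_5 = 26640/6743.

Answer: 26640/6743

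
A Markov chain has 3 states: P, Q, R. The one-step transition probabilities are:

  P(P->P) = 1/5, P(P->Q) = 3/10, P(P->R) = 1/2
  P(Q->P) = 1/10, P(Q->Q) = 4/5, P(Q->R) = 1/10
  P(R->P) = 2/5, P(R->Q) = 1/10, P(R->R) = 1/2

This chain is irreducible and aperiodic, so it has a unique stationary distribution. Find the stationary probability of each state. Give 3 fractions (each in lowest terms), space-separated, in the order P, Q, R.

The stationary distribution satisfies pi = pi * P, i.e.:
  pi_P = 1/5*pi_P + 1/10*pi_Q + 2/5*pi_R
  pi_Q = 3/10*pi_P + 4/5*pi_Q + 1/10*pi_R
  pi_R = 1/2*pi_P + 1/10*pi_Q + 1/2*pi_R
with normalization: pi_P + pi_Q + pi_R = 1.

Using the first 2 balance equations plus normalization, the linear system A*pi = b is:
  [-4/5, 1/10, 2/5] . pi = 0
  [3/10, -1/5, 1/10] . pi = 0
  [1, 1, 1] . pi = 1

Solving yields:
  pi_P = 3/14
  pi_Q = 10/21
  pi_R = 13/42

Verification (pi * P):
  3/14*1/5 + 10/21*1/10 + 13/42*2/5 = 3/14 = pi_P  (ok)
  3/14*3/10 + 10/21*4/5 + 13/42*1/10 = 10/21 = pi_Q  (ok)
  3/14*1/2 + 10/21*1/10 + 13/42*1/2 = 13/42 = pi_R  (ok)

Answer: 3/14 10/21 13/42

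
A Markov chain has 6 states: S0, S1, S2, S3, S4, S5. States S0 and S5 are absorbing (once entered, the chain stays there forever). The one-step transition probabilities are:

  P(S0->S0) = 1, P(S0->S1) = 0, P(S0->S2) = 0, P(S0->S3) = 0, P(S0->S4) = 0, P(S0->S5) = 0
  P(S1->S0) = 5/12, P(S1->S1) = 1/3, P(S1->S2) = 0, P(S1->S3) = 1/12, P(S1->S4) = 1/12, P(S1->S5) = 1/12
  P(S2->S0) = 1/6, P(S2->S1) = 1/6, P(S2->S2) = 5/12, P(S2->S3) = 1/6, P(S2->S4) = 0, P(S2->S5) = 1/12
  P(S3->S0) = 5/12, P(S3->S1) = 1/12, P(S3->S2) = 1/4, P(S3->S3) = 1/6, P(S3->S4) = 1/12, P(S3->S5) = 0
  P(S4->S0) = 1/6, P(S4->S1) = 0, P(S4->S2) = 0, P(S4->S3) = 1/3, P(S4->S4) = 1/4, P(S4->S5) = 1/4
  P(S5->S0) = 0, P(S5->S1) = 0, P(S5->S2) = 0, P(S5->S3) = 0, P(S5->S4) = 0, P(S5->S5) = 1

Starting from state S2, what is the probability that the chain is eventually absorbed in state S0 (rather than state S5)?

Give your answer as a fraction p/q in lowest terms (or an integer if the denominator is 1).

Answer: 646/843

Derivation:
Let a_i = P(absorbed in S0 | start in state i).
Boundary conditions: a_S0 = 1, a_S5 = 0.
For each transient state i, a_i = sum_j P(i->j) * a_j:
  a_S1 = 5/12*a_S0 + 1/3*a_S1 + 0*a_S2 + 1/12*a_S3 + 1/12*a_S4 + 1/12*a_S5
  a_S2 = 1/6*a_S0 + 1/6*a_S1 + 5/12*a_S2 + 1/6*a_S3 + 0*a_S4 + 1/12*a_S5
  a_S3 = 5/12*a_S0 + 1/12*a_S1 + 1/4*a_S2 + 1/6*a_S3 + 1/12*a_S4 + 0*a_S5
  a_S4 = 1/6*a_S0 + 0*a_S1 + 0*a_S2 + 1/3*a_S3 + 1/4*a_S4 + 1/4*a_S5

Substituting a_S0 = 1 and a_S5 = 0, rearrange to (I - Q) a = r where r[i] = P(i -> S0):
  [2/3, 0, -1/12, -1/12] . (a_S1, a_S2, a_S3, a_S4) = 5/12
  [-1/6, 7/12, -1/6, 0] . (a_S1, a_S2, a_S3, a_S4) = 1/6
  [-1/12, -1/4, 5/6, -1/12] . (a_S1, a_S2, a_S3, a_S4) = 5/12
  [0, 0, -1/3, 3/4] . (a_S1, a_S2, a_S3, a_S4) = 1/6

Solving yields:
  a_S1 = 683/843
  a_S2 = 646/843
  a_S3 = 245/281
  a_S4 = 514/843

Starting state is S2, so the absorption probability is a_S2 = 646/843.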